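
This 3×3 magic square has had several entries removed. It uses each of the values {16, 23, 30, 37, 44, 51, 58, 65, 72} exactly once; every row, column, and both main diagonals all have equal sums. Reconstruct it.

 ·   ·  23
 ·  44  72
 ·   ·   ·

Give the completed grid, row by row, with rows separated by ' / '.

The 9 entries sum to 396, so each line sums to 396/3 = 132.
Using row 2: 44 + 72 + ? → (2,1) = 132 − 116 = 16.
Column 3 must total 132; the given cells sum to 95, so (3,3) = 37.
Using main diagonal: 44 + 37 + ? → (1,1) = 132 − 81 = 51.
Anti-diagonal must total 132; the given cells sum to 67, so (3,1) = 65.
From row 1, 132 − (51 + 23) gives (1,2) = 58.
Row 3: 65 + 37 + ? = 132, so (3,2) = 30.

51 58 23 / 16 44 72 / 65 30 37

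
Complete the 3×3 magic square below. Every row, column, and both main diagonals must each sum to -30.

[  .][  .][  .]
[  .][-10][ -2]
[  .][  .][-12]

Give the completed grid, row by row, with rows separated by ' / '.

-8 -6 -16 / -18 -10 -2 / -4 -14 -12

Row 2 needs -30; the known cells sum to -12, so (2,1) = -18.
Column 3 must total -30; the given cells sum to -14, so (1,3) = -16.
From main diagonal, -30 − (-10 + (-12)) gives (1,1) = -8.
Anti-diagonal: -16 + (-10) + ? = -30, so (3,1) = -4.
The remaining cell in row 1 is (1,2) = -30 − (-24) = -6.
Row 3: -4 + (-12) + ? = -30, so (3,2) = -14.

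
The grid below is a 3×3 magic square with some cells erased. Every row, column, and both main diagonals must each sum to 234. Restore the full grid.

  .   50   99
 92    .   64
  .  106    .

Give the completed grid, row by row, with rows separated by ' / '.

Using row 1: 50 + 99 + ? → (1,1) = 234 − 149 = 85.
Row 2: 92 + 64 + ? = 234, so (2,2) = 78.
Column 1 needs 234; the known cells sum to 177, so (3,1) = 57.
Column 3 needs 234; the known cells sum to 163, so (3,3) = 71.

85 50 99 / 92 78 64 / 57 106 71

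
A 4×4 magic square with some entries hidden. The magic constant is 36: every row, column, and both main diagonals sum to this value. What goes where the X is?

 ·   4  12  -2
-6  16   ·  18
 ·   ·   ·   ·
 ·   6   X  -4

Using row 1: 4 + 12 + (-2) + ? → (1,1) = 36 − 14 = 22.
Row 2 must total 36; the given cells sum to 28, so (2,3) = 8.
Column 2 needs 36; the known cells sum to 26, so (3,2) = 10.
Column 4 must total 36; the given cells sum to 12, so (3,4) = 24.
Using main diagonal: 22 + 16 + (-4) + ? → (3,3) = 36 − 34 = 2.
Anti-diagonal needs 36; the known cells sum to 16, so (4,1) = 20.
The remaining cell in row 3 is (3,1) = 36 − 36 = 0.
From row 4, 36 − (20 + 6 + (-4)) gives (4,3) = 14.

14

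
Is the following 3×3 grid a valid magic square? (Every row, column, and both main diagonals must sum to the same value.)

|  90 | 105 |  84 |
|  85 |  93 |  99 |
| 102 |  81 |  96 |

No — main diagonal sums to 279 but column 1 sums to 277.

Row 1: 90 + 105 + 84 = 279.
Row 2: 85 + 93 + 99 = 277.
Row 3: 102 + 81 + 96 = 279.
Column 1: 90 + 85 + 102 = 277.
Column 2: 105 + 93 + 81 = 279.
Column 3: 84 + 99 + 96 = 279.
Main diagonal: 90 + 93 + 96 = 279.
Anti-diagonal: 84 + 93 + 102 = 279.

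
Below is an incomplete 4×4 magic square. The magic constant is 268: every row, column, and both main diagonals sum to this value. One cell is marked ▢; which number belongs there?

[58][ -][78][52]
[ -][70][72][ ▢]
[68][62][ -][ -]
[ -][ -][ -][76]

The remaining cell in row 1 is (1,2) = 268 − 188 = 80.
The remaining cell in column 2 is (4,2) = 268 − 212 = 56.
Main diagonal must total 268; the given cells sum to 204, so (3,3) = 64.
Anti-diagonal: 52 + 72 + 62 + ? = 268, so (4,1) = 82.
Using row 3: 68 + 62 + 64 + ? → (3,4) = 268 − 194 = 74.
Row 4 must total 268; the given cells sum to 214, so (4,3) = 54.
Column 1: 58 + 68 + 82 + ? = 268, so (2,1) = 60.
Column 4 needs 268; the known cells sum to 202, so (2,4) = 66.

66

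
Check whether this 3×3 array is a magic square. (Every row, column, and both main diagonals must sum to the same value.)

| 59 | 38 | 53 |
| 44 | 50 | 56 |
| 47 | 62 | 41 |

Yes

Row 1: 59 + 38 + 53 = 150.
Row 2: 44 + 50 + 56 = 150.
Row 3: 47 + 62 + 41 = 150.
Column 1: 59 + 44 + 47 = 150.
Column 2: 38 + 50 + 62 = 150.
Column 3: 53 + 56 + 41 = 150.
Main diagonal: 59 + 50 + 41 = 150.
Anti-diagonal: 53 + 50 + 47 = 150.
All lines sum to 150.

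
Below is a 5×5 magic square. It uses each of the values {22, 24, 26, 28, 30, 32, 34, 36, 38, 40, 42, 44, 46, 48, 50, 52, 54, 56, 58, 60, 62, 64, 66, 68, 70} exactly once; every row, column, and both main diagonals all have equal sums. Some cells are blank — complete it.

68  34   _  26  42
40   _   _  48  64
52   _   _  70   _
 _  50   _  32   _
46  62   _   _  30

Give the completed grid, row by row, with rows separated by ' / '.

68 34 60 26 42 / 40 56 22 48 64 / 52 28 44 70 36 / 24 50 66 32 58 / 46 62 38 54 30

The 25 entries sum to 1150, so each line sums to 1150/5 = 230.
From row 1, 230 − (68 + 34 + 26 + 42) gives (1,3) = 60.
Column 1: 68 + 40 + 52 + 46 + ? = 230, so (4,1) = 24.
Column 4: 26 + 48 + 70 + 32 + ? = 230, so (5,4) = 54.
Anti-diagonal needs 230; the known cells sum to 186, so (3,3) = 44.
Using row 5: 46 + 62 + 54 + 30 + ? → (5,3) = 230 − 192 = 38.
Using main diagonal: 68 + 44 + 32 + 30 + ? → (2,2) = 230 − 174 = 56.
Row 2 needs 230; the known cells sum to 208, so (2,3) = 22.
Using column 2: 34 + 56 + 50 + 62 + ? → (3,2) = 230 − 202 = 28.
Column 3 needs 230; the known cells sum to 164, so (4,3) = 66.
Row 3 needs 230; the known cells sum to 194, so (3,5) = 36.
Row 4 needs 230; the known cells sum to 172, so (4,5) = 58.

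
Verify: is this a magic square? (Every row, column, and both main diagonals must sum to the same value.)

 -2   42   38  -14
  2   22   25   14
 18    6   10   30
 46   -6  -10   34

No — row 4 sums to 64 but row 2 sums to 63.

Row 1: -2 + 42 + 38 + (-14) = 64.
Row 2: 2 + 22 + 25 + 14 = 63.
Row 3: 18 + 6 + 10 + 30 = 64.
Row 4: 46 + (-6) + (-10) + 34 = 64.
Column 1: -2 + 2 + 18 + 46 = 64.
Column 2: 42 + 22 + 6 + (-6) = 64.
Column 3: 38 + 25 + 10 + (-10) = 63.
Column 4: -14 + 14 + 30 + 34 = 64.
Main diagonal: -2 + 22 + 10 + 34 = 64.
Anti-diagonal: -14 + 25 + 6 + 46 = 63.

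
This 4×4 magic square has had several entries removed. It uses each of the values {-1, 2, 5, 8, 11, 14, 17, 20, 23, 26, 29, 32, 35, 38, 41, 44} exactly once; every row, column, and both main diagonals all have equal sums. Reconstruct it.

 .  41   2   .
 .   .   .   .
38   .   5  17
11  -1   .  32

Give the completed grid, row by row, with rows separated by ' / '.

The 16 entries sum to 344, so each line sums to 344/4 = 86.
Row 3 needs 86; the known cells sum to 60, so (3,2) = 26.
Using row 4: 11 + (-1) + 32 + ? → (4,3) = 86 − 42 = 44.
From column 2, 86 − (41 + 26 + (-1)) gives (2,2) = 20.
Using column 3: 2 + 5 + 44 + ? → (2,3) = 86 − 51 = 35.
Using main diagonal: 20 + 5 + 32 + ? → (1,1) = 86 − 57 = 29.
From anti-diagonal, 86 − (35 + 26 + 11) gives (1,4) = 14.
Column 1 needs 86; the known cells sum to 78, so (2,1) = 8.
The remaining cell in column 4 is (2,4) = 86 − 63 = 23.

29 41 2 14 / 8 20 35 23 / 38 26 5 17 / 11 -1 44 32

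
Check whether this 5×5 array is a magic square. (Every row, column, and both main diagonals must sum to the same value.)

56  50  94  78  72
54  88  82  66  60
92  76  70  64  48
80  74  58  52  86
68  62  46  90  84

Yes

Row 1: 56 + 50 + 94 + 78 + 72 = 350.
Row 2: 54 + 88 + 82 + 66 + 60 = 350.
Row 3: 92 + 76 + 70 + 64 + 48 = 350.
Row 4: 80 + 74 + 58 + 52 + 86 = 350.
Row 5: 68 + 62 + 46 + 90 + 84 = 350.
Column 1: 56 + 54 + 92 + 80 + 68 = 350.
Column 2: 50 + 88 + 76 + 74 + 62 = 350.
Column 3: 94 + 82 + 70 + 58 + 46 = 350.
Column 4: 78 + 66 + 64 + 52 + 90 = 350.
Column 5: 72 + 60 + 48 + 86 + 84 = 350.
Main diagonal: 56 + 88 + 70 + 52 + 84 = 350.
Anti-diagonal: 72 + 66 + 70 + 74 + 68 = 350.
All lines sum to 350.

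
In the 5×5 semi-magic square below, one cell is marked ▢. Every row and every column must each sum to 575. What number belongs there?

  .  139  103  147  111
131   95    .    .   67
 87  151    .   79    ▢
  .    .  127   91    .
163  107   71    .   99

143

From row 1, 575 − (139 + 103 + 147 + 111) gives (1,1) = 75.
From row 5, 575 − (163 + 107 + 71 + 99) gives (5,4) = 135.
From column 1, 575 − (75 + 131 + 87 + 163) gives (4,1) = 119.
Using column 2: 139 + 95 + 151 + 107 + ? → (4,2) = 575 − 492 = 83.
Column 4: 147 + 79 + 91 + 135 + ? = 575, so (2,4) = 123.
Row 2 must total 575; the given cells sum to 416, so (2,3) = 159.
Row 4 must total 575; the given cells sum to 420, so (4,5) = 155.
From column 3, 575 − (103 + 159 + 127 + 71) gives (3,3) = 115.
Using column 5: 111 + 67 + 155 + 99 + ? → (3,5) = 575 − 432 = 143.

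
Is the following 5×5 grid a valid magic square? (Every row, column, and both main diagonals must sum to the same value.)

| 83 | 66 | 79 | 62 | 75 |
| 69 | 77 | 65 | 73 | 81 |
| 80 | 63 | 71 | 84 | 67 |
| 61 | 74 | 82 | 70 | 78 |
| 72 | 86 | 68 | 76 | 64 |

No — column 2 sums to 366 but column 4 sums to 365.

Row 1: 83 + 66 + 79 + 62 + 75 = 365.
Row 2: 69 + 77 + 65 + 73 + 81 = 365.
Row 3: 80 + 63 + 71 + 84 + 67 = 365.
Row 4: 61 + 74 + 82 + 70 + 78 = 365.
Row 5: 72 + 86 + 68 + 76 + 64 = 366.
Column 1: 83 + 69 + 80 + 61 + 72 = 365.
Column 2: 66 + 77 + 63 + 74 + 86 = 366.
Column 3: 79 + 65 + 71 + 82 + 68 = 365.
Column 4: 62 + 73 + 84 + 70 + 76 = 365.
Column 5: 75 + 81 + 67 + 78 + 64 = 365.
Main diagonal: 83 + 77 + 71 + 70 + 64 = 365.
Anti-diagonal: 75 + 73 + 71 + 74 + 72 = 365.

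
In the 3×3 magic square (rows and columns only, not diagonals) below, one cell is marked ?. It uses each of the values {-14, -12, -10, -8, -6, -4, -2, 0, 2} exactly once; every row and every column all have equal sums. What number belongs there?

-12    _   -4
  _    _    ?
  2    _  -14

The 9 entries sum to -54, so each line sums to -54/3 = -18.
Row 1 must total -18; the given cells sum to -16, so (1,2) = -2.
Row 3 needs -18; the known cells sum to -12, so (3,2) = -6.
From column 1, -18 − (-12 + 2) gives (2,1) = -8.
From column 2, -18 − (-2 + (-6)) gives (2,2) = -10.
Column 3 needs -18; the known cells sum to -18, so (2,3) = 0.

0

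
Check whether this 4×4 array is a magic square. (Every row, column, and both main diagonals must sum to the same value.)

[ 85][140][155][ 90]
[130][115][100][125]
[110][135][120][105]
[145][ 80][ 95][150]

Yes

Row 1: 85 + 140 + 155 + 90 = 470.
Row 2: 130 + 115 + 100 + 125 = 470.
Row 3: 110 + 135 + 120 + 105 = 470.
Row 4: 145 + 80 + 95 + 150 = 470.
Column 1: 85 + 130 + 110 + 145 = 470.
Column 2: 140 + 115 + 135 + 80 = 470.
Column 3: 155 + 100 + 120 + 95 = 470.
Column 4: 90 + 125 + 105 + 150 = 470.
Main diagonal: 85 + 115 + 120 + 150 = 470.
Anti-diagonal: 90 + 100 + 135 + 145 = 470.
All lines sum to 470.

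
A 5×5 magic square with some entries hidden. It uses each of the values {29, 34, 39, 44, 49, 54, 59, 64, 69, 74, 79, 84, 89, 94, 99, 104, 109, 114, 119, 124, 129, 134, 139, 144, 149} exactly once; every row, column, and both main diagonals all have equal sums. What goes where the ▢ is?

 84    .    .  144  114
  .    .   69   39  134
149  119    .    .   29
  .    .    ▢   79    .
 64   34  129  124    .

109

The 25 entries sum to 2225, so each line sums to 2225/5 = 445.
Row 5 needs 445; the known cells sum to 351, so (5,5) = 94.
Column 4 must total 445; the given cells sum to 386, so (3,4) = 59.
Column 5 needs 445; the known cells sum to 371, so (4,5) = 74.
Row 3: 149 + 119 + 59 + 29 + ? = 445, so (3,3) = 89.
The remaining cell in main diagonal is (2,2) = 445 − 346 = 99.
The remaining cell in anti-diagonal is (4,2) = 445 − 306 = 139.
The remaining cell in row 2 is (2,1) = 445 − 341 = 104.
From column 1, 445 − (84 + 104 + 149 + 64) gives (4,1) = 44.
From column 2, 445 − (99 + 119 + 139 + 34) gives (1,2) = 54.
Row 1 must total 445; the given cells sum to 396, so (1,3) = 49.
Row 4: 44 + 139 + 79 + 74 + ? = 445, so (4,3) = 109.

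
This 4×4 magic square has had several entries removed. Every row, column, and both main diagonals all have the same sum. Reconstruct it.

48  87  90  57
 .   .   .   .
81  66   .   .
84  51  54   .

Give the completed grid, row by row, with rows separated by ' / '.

48 87 90 57 / 69 78 75 60 / 81 66 63 72 / 84 51 54 93

Row 1 is already complete: 48 + 87 + 90 + 57 = 282, so that is the magic constant.
The remaining cell in row 4 is (4,4) = 282 − 189 = 93.
From column 1, 282 − (48 + 81 + 84) gives (2,1) = 69.
The remaining cell in column 2 is (2,2) = 282 − 204 = 78.
The remaining cell in main diagonal is (3,3) = 282 − 219 = 63.
Anti-diagonal needs 282; the known cells sum to 207, so (2,3) = 75.
The remaining cell in row 2 is (2,4) = 282 − 222 = 60.
Row 3 needs 282; the known cells sum to 210, so (3,4) = 72.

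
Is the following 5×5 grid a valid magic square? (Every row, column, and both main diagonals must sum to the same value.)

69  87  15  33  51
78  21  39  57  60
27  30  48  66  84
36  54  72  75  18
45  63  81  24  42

Yes

Row 1: 69 + 87 + 15 + 33 + 51 = 255.
Row 2: 78 + 21 + 39 + 57 + 60 = 255.
Row 3: 27 + 30 + 48 + 66 + 84 = 255.
Row 4: 36 + 54 + 72 + 75 + 18 = 255.
Row 5: 45 + 63 + 81 + 24 + 42 = 255.
Column 1: 69 + 78 + 27 + 36 + 45 = 255.
Column 2: 87 + 21 + 30 + 54 + 63 = 255.
Column 3: 15 + 39 + 48 + 72 + 81 = 255.
Column 4: 33 + 57 + 66 + 75 + 24 = 255.
Column 5: 51 + 60 + 84 + 18 + 42 = 255.
Main diagonal: 69 + 21 + 48 + 75 + 42 = 255.
Anti-diagonal: 51 + 57 + 48 + 54 + 45 = 255.
All lines sum to 255.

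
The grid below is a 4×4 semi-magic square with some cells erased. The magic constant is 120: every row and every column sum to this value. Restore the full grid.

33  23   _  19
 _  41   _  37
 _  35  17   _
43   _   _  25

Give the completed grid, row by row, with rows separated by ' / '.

33 23 45 19 / 15 41 27 37 / 29 35 17 39 / 43 21 31 25

The remaining cell in row 1 is (1,3) = 120 − 75 = 45.
From column 2, 120 − (23 + 41 + 35) gives (4,2) = 21.
Column 4: 19 + 37 + 25 + ? = 120, so (3,4) = 39.
From row 3, 120 − (35 + 17 + 39) gives (3,1) = 29.
Using row 4: 43 + 21 + 25 + ? → (4,3) = 120 − 89 = 31.
Column 1 must total 120; the given cells sum to 105, so (2,1) = 15.
Column 3 must total 120; the given cells sum to 93, so (2,3) = 27.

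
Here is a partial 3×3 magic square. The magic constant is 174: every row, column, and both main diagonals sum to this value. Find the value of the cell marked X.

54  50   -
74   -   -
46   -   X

62

Row 1 must total 174; the given cells sum to 104, so (1,3) = 70.
Anti-diagonal must total 174; the given cells sum to 116, so (2,2) = 58.
Row 2 must total 174; the given cells sum to 132, so (2,3) = 42.
Using column 2: 50 + 58 + ? → (3,2) = 174 − 108 = 66.
Using column 3: 70 + 42 + ? → (3,3) = 174 − 112 = 62.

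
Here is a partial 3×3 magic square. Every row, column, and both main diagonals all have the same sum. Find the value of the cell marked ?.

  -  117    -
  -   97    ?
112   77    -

Column 2 is complete and sums to 291; that is the magic constant.
Row 3 needs 291; the known cells sum to 189, so (3,3) = 102.
Main diagonal needs 291; the known cells sum to 199, so (1,1) = 92.
The remaining cell in anti-diagonal is (1,3) = 291 − 209 = 82.
Column 1: 92 + 112 + ? = 291, so (2,1) = 87.
Column 3 must total 291; the given cells sum to 184, so (2,3) = 107.

107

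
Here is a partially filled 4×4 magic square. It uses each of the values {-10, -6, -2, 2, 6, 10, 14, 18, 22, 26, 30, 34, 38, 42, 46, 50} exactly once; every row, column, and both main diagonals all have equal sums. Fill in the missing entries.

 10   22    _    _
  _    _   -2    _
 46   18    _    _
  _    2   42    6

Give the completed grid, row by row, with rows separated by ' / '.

The 16 entries sum to 320, so each line sums to 320/4 = 80.
The remaining cell in row 4 is (4,1) = 80 − 50 = 30.
The remaining cell in column 1 is (2,1) = 80 − 86 = -6.
Column 2 must total 80; the given cells sum to 42, so (2,2) = 38.
From main diagonal, 80 − (10 + 38 + 6) gives (3,3) = 26.
Anti-diagonal must total 80; the given cells sum to 46, so (1,4) = 34.
Using row 1: 10 + 22 + 34 + ? → (1,3) = 80 − 66 = 14.
Row 2 needs 80; the known cells sum to 30, so (2,4) = 50.
Row 3 needs 80; the known cells sum to 90, so (3,4) = -10.

10 22 14 34 / -6 38 -2 50 / 46 18 26 -10 / 30 2 42 6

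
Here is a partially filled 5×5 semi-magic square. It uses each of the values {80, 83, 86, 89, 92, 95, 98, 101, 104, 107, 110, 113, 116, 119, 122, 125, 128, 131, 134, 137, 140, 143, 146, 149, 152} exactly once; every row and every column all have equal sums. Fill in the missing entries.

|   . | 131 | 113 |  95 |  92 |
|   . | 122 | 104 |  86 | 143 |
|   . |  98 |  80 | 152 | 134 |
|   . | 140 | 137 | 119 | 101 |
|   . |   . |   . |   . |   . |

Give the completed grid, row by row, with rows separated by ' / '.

The 25 entries sum to 2900, so each line sums to 2900/5 = 580.
From row 1, 580 − (131 + 113 + 95 + 92) gives (1,1) = 149.
Row 2 must total 580; the given cells sum to 455, so (2,1) = 125.
Row 3 needs 580; the known cells sum to 464, so (3,1) = 116.
From row 4, 580 − (140 + 137 + 119 + 101) gives (4,1) = 83.
Column 1 needs 580; the known cells sum to 473, so (5,1) = 107.
Column 2: 131 + 122 + 98 + 140 + ? = 580, so (5,2) = 89.
Column 3: 113 + 104 + 80 + 137 + ? = 580, so (5,3) = 146.
The remaining cell in column 4 is (5,4) = 580 − 452 = 128.
Using column 5: 92 + 143 + 134 + 101 + ? → (5,5) = 580 − 470 = 110.

149 131 113 95 92 / 125 122 104 86 143 / 116 98 80 152 134 / 83 140 137 119 101 / 107 89 146 128 110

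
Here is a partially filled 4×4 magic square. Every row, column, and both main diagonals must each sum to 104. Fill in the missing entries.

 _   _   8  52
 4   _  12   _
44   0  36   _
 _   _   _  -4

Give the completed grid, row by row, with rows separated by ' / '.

Row 3 must total 104; the given cells sum to 80, so (3,4) = 24.
The remaining cell in column 3 is (4,3) = 104 − 56 = 48.
Using column 4: 52 + 24 + (-4) + ? → (2,4) = 104 − 72 = 32.
Anti-diagonal needs 104; the known cells sum to 64, so (4,1) = 40.
Using row 2: 4 + 12 + 32 + ? → (2,2) = 104 − 48 = 56.
The remaining cell in row 4 is (4,2) = 104 − 84 = 20.
Column 1: 4 + 44 + 40 + ? = 104, so (1,1) = 16.
Column 2 needs 104; the known cells sum to 76, so (1,2) = 28.

16 28 8 52 / 4 56 12 32 / 44 0 36 24 / 40 20 48 -4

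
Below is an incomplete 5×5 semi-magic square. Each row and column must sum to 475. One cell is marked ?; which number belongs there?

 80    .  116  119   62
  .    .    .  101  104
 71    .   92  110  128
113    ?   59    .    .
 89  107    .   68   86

131

Row 1 must total 475; the given cells sum to 377, so (1,2) = 98.
Using row 3: 71 + 92 + 110 + 128 + ? → (3,2) = 475 − 401 = 74.
Row 5 needs 475; the known cells sum to 350, so (5,3) = 125.
Using column 1: 80 + 71 + 113 + 89 + ? → (2,1) = 475 − 353 = 122.
Column 3 needs 475; the known cells sum to 392, so (2,3) = 83.
Column 4 must total 475; the given cells sum to 398, so (4,4) = 77.
Column 5 must total 475; the given cells sum to 380, so (4,5) = 95.
Row 2 needs 475; the known cells sum to 410, so (2,2) = 65.
Row 4 must total 475; the given cells sum to 344, so (4,2) = 131.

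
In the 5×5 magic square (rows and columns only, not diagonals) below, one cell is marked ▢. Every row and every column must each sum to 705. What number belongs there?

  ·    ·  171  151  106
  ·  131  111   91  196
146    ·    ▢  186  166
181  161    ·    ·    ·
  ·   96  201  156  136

From row 2, 705 − (131 + 111 + 91 + 196) gives (2,1) = 176.
The remaining cell in row 5 is (5,1) = 705 − 589 = 116.
From column 1, 705 − (176 + 146 + 181 + 116) gives (1,1) = 86.
Column 4 must total 705; the given cells sum to 584, so (4,4) = 121.
Using column 5: 106 + 196 + 166 + 136 + ? → (4,5) = 705 − 604 = 101.
Row 1 needs 705; the known cells sum to 514, so (1,2) = 191.
Row 4 must total 705; the given cells sum to 564, so (4,3) = 141.
Column 2: 191 + 131 + 161 + 96 + ? = 705, so (3,2) = 126.
The remaining cell in column 3 is (3,3) = 705 − 624 = 81.

81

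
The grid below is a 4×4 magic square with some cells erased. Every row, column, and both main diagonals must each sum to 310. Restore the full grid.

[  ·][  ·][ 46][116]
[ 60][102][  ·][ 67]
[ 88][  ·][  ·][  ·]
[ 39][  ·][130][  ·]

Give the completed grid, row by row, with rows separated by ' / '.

Row 2 needs 310; the known cells sum to 229, so (2,3) = 81.
Column 1 must total 310; the given cells sum to 187, so (1,1) = 123.
Column 3: 46 + 81 + 130 + ? = 310, so (3,3) = 53.
Main diagonal must total 310; the given cells sum to 278, so (4,4) = 32.
Anti-diagonal needs 310; the known cells sum to 236, so (3,2) = 74.
Row 1: 123 + 46 + 116 + ? = 310, so (1,2) = 25.
Row 3: 88 + 74 + 53 + ? = 310, so (3,4) = 95.
Row 4 must total 310; the given cells sum to 201, so (4,2) = 109.

123 25 46 116 / 60 102 81 67 / 88 74 53 95 / 39 109 130 32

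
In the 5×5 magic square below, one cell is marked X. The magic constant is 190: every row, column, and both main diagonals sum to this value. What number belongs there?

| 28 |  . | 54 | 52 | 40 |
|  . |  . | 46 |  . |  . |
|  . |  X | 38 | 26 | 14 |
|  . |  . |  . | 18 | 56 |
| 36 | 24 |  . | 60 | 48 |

Row 1 needs 190; the known cells sum to 174, so (1,2) = 16.
The remaining cell in row 5 is (5,3) = 190 − 168 = 22.
From column 3, 190 − (54 + 46 + 38 + 22) gives (4,3) = 30.
Using column 4: 52 + 26 + 18 + 60 + ? → (2,4) = 190 − 156 = 34.
Column 5 needs 190; the known cells sum to 158, so (2,5) = 32.
From main diagonal, 190 − (28 + 38 + 18 + 48) gives (2,2) = 58.
The remaining cell in anti-diagonal is (4,2) = 190 − 148 = 42.
Row 2 must total 190; the given cells sum to 170, so (2,1) = 20.
Row 4 must total 190; the given cells sum to 146, so (4,1) = 44.
Column 1 needs 190; the known cells sum to 128, so (3,1) = 62.
Column 2: 16 + 58 + 42 + 24 + ? = 190, so (3,2) = 50.

50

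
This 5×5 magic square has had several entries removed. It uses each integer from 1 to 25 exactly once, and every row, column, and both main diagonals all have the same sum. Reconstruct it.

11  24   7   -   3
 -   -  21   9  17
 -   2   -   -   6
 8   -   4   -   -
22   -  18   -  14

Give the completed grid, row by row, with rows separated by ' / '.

11 24 7 20 3 / 5 13 21 9 17 / 19 2 15 23 6 / 8 16 4 12 25 / 22 10 18 1 14

The entries are 1 through 25, which sum to 325, so each line sums to 325/5 = 65.
Row 1 must total 65; the given cells sum to 45, so (1,4) = 20.
Column 3: 7 + 21 + 4 + 18 + ? = 65, so (3,3) = 15.
Using column 5: 3 + 17 + 6 + 14 + ? → (4,5) = 65 − 40 = 25.
Anti-diagonal must total 65; the given cells sum to 49, so (4,2) = 16.
From row 4, 65 − (8 + 16 + 4 + 25) gives (4,4) = 12.
Main diagonal needs 65; the known cells sum to 52, so (2,2) = 13.
Row 2 must total 65; the given cells sum to 60, so (2,1) = 5.
Using column 1: 11 + 5 + 8 + 22 + ? → (3,1) = 65 − 46 = 19.
Column 2 needs 65; the known cells sum to 55, so (5,2) = 10.
Row 3 needs 65; the known cells sum to 42, so (3,4) = 23.
Row 5: 22 + 10 + 18 + 14 + ? = 65, so (5,4) = 1.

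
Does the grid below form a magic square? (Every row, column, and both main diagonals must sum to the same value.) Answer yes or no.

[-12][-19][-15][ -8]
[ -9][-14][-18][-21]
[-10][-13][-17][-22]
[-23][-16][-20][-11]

Row 1: -12 + (-19) + (-15) + (-8) = -54.
Row 2: -9 + (-14) + (-18) + (-21) = -62.
Row 3: -10 + (-13) + (-17) + (-22) = -62.
Row 4: -23 + (-16) + (-20) + (-11) = -70.
Column 1: -12 + (-9) + (-10) + (-23) = -54.
Column 2: -19 + (-14) + (-13) + (-16) = -62.
Column 3: -15 + (-18) + (-17) + (-20) = -70.
Column 4: -8 + (-21) + (-22) + (-11) = -62.
Main diagonal: -12 + (-14) + (-17) + (-11) = -54.
Anti-diagonal: -8 + (-18) + (-13) + (-23) = -62.

No — main diagonal sums to -54 but anti-diagonal sums to -62.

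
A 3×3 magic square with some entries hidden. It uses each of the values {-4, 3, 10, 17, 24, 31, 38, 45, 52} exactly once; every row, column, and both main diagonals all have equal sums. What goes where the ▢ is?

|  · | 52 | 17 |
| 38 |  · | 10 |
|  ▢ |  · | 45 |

The 9 entries sum to 216, so each line sums to 216/3 = 72.
From row 1, 72 − (52 + 17) gives (1,1) = 3.
Row 2 must total 72; the given cells sum to 48, so (2,2) = 24.
Column 1: 3 + 38 + ? = 72, so (3,1) = 31.

31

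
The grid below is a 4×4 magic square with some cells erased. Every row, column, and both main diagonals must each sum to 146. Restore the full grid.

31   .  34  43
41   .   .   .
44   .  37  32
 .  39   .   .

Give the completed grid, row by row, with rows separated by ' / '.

Row 1: 31 + 34 + 43 + ? = 146, so (1,2) = 38.
Using row 3: 44 + 37 + 32 + ? → (3,2) = 146 − 113 = 33.
From column 1, 146 − (31 + 41 + 44) gives (4,1) = 30.
Column 2 needs 146; the known cells sum to 110, so (2,2) = 36.
Using main diagonal: 31 + 36 + 37 + ? → (4,4) = 146 − 104 = 42.
Anti-diagonal: 43 + 33 + 30 + ? = 146, so (2,3) = 40.
Row 2 must total 146; the given cells sum to 117, so (2,4) = 29.
Row 4 needs 146; the known cells sum to 111, so (4,3) = 35.

31 38 34 43 / 41 36 40 29 / 44 33 37 32 / 30 39 35 42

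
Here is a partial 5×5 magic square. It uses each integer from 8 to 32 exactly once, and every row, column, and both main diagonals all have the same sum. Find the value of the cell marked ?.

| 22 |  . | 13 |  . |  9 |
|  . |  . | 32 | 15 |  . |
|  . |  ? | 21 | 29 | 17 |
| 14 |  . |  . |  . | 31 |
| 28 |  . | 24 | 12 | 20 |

8

The entries are 8 through 32, which sum to 500, so each line sums to 500/5 = 100.
Row 5 must total 100; the given cells sum to 84, so (5,2) = 16.
Column 3 needs 100; the known cells sum to 90, so (4,3) = 10.
Column 5 must total 100; the given cells sum to 77, so (2,5) = 23.
The remaining cell in anti-diagonal is (4,2) = 100 − 73 = 27.
The remaining cell in row 4 is (4,4) = 100 − 82 = 18.
The remaining cell in column 4 is (1,4) = 100 − 74 = 26.
Main diagonal: 22 + 21 + 18 + 20 + ? = 100, so (2,2) = 19.
Row 1 needs 100; the known cells sum to 70, so (1,2) = 30.
Row 2 must total 100; the given cells sum to 89, so (2,1) = 11.
Using column 1: 22 + 11 + 14 + 28 + ? → (3,1) = 100 − 75 = 25.
Column 2 must total 100; the given cells sum to 92, so (3,2) = 8.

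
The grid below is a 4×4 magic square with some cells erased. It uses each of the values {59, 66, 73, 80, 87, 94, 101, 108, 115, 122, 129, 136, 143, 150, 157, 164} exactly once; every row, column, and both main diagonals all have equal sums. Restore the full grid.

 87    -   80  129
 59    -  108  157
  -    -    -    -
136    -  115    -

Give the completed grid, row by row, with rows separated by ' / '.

The 16 entries sum to 1784, so each line sums to 1784/4 = 446.
Row 1: 87 + 80 + 129 + ? = 446, so (1,2) = 150.
Row 2 must total 446; the given cells sum to 324, so (2,2) = 122.
Column 1: 87 + 59 + 136 + ? = 446, so (3,1) = 164.
Using column 3: 80 + 108 + 115 + ? → (3,3) = 446 − 303 = 143.
Main diagonal must total 446; the given cells sum to 352, so (4,4) = 94.
Anti-diagonal: 129 + 108 + 136 + ? = 446, so (3,2) = 73.
Using row 3: 164 + 73 + 143 + ? → (3,4) = 446 − 380 = 66.
Row 4 needs 446; the known cells sum to 345, so (4,2) = 101.

87 150 80 129 / 59 122 108 157 / 164 73 143 66 / 136 101 115 94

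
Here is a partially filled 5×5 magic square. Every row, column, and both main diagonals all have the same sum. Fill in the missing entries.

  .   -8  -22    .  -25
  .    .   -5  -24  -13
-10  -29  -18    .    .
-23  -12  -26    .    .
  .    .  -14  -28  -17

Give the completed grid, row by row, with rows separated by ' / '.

Column 3 is already complete: -22 + -5 + -18 + -26 + -14 = -85, so that is the magic constant.
Anti-diagonal needs -85; the known cells sum to -79, so (5,1) = -6.
Row 5: -6 + (-14) + (-28) + (-17) + ? = -85, so (5,2) = -20.
Column 2 must total -85; the given cells sum to -69, so (2,2) = -16.
Row 2 needs -85; the known cells sum to -58, so (2,1) = -27.
Column 1 must total -85; the given cells sum to -66, so (1,1) = -19.
Using main diagonal: -19 + (-16) + (-18) + (-17) + ? → (4,4) = -85 − (-70) = -15.
Row 1 needs -85; the known cells sum to -74, so (1,4) = -11.
Using row 4: -23 + (-12) + (-26) + (-15) + ? → (4,5) = -85 − (-76) = -9.
Column 4 needs -85; the known cells sum to -78, so (3,4) = -7.
The remaining cell in column 5 is (3,5) = -85 − (-64) = -21.

-19 -8 -22 -11 -25 / -27 -16 -5 -24 -13 / -10 -29 -18 -7 -21 / -23 -12 -26 -15 -9 / -6 -20 -14 -28 -17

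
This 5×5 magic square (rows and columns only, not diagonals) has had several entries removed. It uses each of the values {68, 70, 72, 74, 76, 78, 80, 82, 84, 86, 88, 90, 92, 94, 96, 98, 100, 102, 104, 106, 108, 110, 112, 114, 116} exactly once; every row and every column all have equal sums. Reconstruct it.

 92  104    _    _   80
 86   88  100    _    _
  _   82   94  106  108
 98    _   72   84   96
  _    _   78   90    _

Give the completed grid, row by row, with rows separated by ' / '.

The 25 entries sum to 2300, so each line sums to 2300/5 = 460.
Using row 3: 82 + 94 + 106 + 108 + ? → (3,1) = 460 − 390 = 70.
Row 4: 98 + 72 + 84 + 96 + ? = 460, so (4,2) = 110.
Using column 1: 92 + 86 + 70 + 98 + ? → (5,1) = 460 − 346 = 114.
The remaining cell in column 2 is (5,2) = 460 − 384 = 76.
Column 3 needs 460; the known cells sum to 344, so (1,3) = 116.
Row 1 must total 460; the given cells sum to 392, so (1,4) = 68.
Using row 5: 114 + 76 + 78 + 90 + ? → (5,5) = 460 − 358 = 102.
The remaining cell in column 4 is (2,4) = 460 − 348 = 112.
From column 5, 460 − (80 + 108 + 96 + 102) gives (2,5) = 74.

92 104 116 68 80 / 86 88 100 112 74 / 70 82 94 106 108 / 98 110 72 84 96 / 114 76 78 90 102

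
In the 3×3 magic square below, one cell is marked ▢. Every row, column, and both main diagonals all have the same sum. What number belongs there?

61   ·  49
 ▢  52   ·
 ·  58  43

40

Main diagonal is complete and sums to 156; that is the magic constant.
From row 1, 156 − (61 + 49) gives (1,2) = 46.
Using row 3: 58 + 43 + ? → (3,1) = 156 − 101 = 55.
Using column 1: 61 + 55 + ? → (2,1) = 156 − 116 = 40.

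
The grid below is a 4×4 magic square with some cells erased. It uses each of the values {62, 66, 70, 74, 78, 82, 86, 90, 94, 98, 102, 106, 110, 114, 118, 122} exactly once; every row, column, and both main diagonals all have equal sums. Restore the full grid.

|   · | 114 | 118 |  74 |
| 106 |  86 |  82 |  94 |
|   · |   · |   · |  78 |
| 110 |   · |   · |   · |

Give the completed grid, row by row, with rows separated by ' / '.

62 114 118 74 / 106 86 82 94 / 90 102 98 78 / 110 66 70 122

The 16 entries sum to 1472, so each line sums to 1472/4 = 368.
Row 1 must total 368; the given cells sum to 306, so (1,1) = 62.
Using column 1: 62 + 106 + 110 + ? → (3,1) = 368 − 278 = 90.
The remaining cell in column 4 is (4,4) = 368 − 246 = 122.
From main diagonal, 368 − (62 + 86 + 122) gives (3,3) = 98.
From anti-diagonal, 368 − (74 + 82 + 110) gives (3,2) = 102.
Using column 2: 114 + 86 + 102 + ? → (4,2) = 368 − 302 = 66.
Using column 3: 118 + 82 + 98 + ? → (4,3) = 368 − 298 = 70.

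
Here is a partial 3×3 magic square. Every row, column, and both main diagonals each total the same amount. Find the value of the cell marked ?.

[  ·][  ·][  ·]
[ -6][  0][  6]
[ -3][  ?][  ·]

Row 2 is complete and sums to 0; that is the magic constant.
Column 1: -6 + (-3) + ? = 0, so (1,1) = 9.
Main diagonal needs 0; the known cells sum to 9, so (3,3) = -9.
From anti-diagonal, 0 − (0 + (-3)) gives (1,3) = 3.
Using row 1: 9 + 3 + ? → (1,2) = 0 − 12 = -12.
Row 3 must total 0; the given cells sum to -12, so (3,2) = 12.

12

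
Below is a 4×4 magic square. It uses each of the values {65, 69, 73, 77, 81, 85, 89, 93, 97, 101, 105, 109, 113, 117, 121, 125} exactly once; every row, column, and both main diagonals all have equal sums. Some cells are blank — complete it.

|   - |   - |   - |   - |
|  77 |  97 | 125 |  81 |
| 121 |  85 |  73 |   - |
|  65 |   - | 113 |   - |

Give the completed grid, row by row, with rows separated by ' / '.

117 89 69 105 / 77 97 125 81 / 121 85 73 101 / 65 109 113 93

The 16 entries sum to 1520, so each line sums to 1520/4 = 380.
Row 3: 121 + 85 + 73 + ? = 380, so (3,4) = 101.
Using column 1: 77 + 121 + 65 + ? → (1,1) = 380 − 263 = 117.
Column 3 needs 380; the known cells sum to 311, so (1,3) = 69.
Main diagonal needs 380; the known cells sum to 287, so (4,4) = 93.
Using anti-diagonal: 125 + 85 + 65 + ? → (1,4) = 380 − 275 = 105.
Row 1: 117 + 69 + 105 + ? = 380, so (1,2) = 89.
Row 4: 65 + 113 + 93 + ? = 380, so (4,2) = 109.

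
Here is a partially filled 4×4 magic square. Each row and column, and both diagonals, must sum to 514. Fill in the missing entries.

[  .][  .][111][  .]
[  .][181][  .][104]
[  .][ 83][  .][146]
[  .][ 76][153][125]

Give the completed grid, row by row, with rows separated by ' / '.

90 174 111 139 / 97 181 132 104 / 167 83 118 146 / 160 76 153 125

Row 4 must total 514; the given cells sum to 354, so (4,1) = 160.
Column 2 needs 514; the known cells sum to 340, so (1,2) = 174.
From column 4, 514 − (104 + 146 + 125) gives (1,4) = 139.
Using anti-diagonal: 139 + 83 + 160 + ? → (2,3) = 514 − 382 = 132.
Row 1 needs 514; the known cells sum to 424, so (1,1) = 90.
Row 2 must total 514; the given cells sum to 417, so (2,1) = 97.
Column 1 must total 514; the given cells sum to 347, so (3,1) = 167.
Using column 3: 111 + 132 + 153 + ? → (3,3) = 514 − 396 = 118.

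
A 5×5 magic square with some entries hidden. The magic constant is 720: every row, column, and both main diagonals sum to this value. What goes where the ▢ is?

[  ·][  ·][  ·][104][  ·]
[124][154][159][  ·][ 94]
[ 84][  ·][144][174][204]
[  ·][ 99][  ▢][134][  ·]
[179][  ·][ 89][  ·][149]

129

From row 2, 720 − (124 + 154 + 159 + 94) gives (2,4) = 189.
From row 3, 720 − (84 + 144 + 174 + 204) gives (3,2) = 114.
Using column 4: 104 + 189 + 174 + 134 + ? → (5,4) = 720 − 601 = 119.
Main diagonal must total 720; the given cells sum to 581, so (1,1) = 139.
The remaining cell in anti-diagonal is (1,5) = 720 − 611 = 109.
From row 5, 720 − (179 + 89 + 119 + 149) gives (5,2) = 184.
Column 1 must total 720; the given cells sum to 526, so (4,1) = 194.
Column 2: 154 + 114 + 99 + 184 + ? = 720, so (1,2) = 169.
Column 5 needs 720; the known cells sum to 556, so (4,5) = 164.
From row 1, 720 − (139 + 169 + 104 + 109) gives (1,3) = 199.
Row 4: 194 + 99 + 134 + 164 + ? = 720, so (4,3) = 129.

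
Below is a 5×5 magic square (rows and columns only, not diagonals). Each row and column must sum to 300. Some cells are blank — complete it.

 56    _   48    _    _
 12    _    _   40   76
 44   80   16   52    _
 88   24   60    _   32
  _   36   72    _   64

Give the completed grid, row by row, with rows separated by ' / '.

Row 3 must total 300; the given cells sum to 192, so (3,5) = 108.
Row 4 needs 300; the known cells sum to 204, so (4,4) = 96.
Column 1 needs 300; the known cells sum to 200, so (5,1) = 100.
Column 3 needs 300; the known cells sum to 196, so (2,3) = 104.
From column 5, 300 − (76 + 108 + 32 + 64) gives (1,5) = 20.
Row 2 must total 300; the given cells sum to 232, so (2,2) = 68.
From row 5, 300 − (100 + 36 + 72 + 64) gives (5,4) = 28.
Using column 2: 68 + 80 + 24 + 36 + ? → (1,2) = 300 − 208 = 92.
Column 4: 40 + 52 + 96 + 28 + ? = 300, so (1,4) = 84.

56 92 48 84 20 / 12 68 104 40 76 / 44 80 16 52 108 / 88 24 60 96 32 / 100 36 72 28 64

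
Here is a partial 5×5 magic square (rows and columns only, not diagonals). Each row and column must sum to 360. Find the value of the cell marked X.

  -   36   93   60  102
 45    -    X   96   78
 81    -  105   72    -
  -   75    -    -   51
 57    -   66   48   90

Row 1 needs 360; the known cells sum to 291, so (1,1) = 69.
Using row 5: 57 + 66 + 48 + 90 + ? → (5,2) = 360 − 261 = 99.
Column 1 must total 360; the given cells sum to 252, so (4,1) = 108.
From column 4, 360 − (60 + 96 + 72 + 48) gives (4,4) = 84.
The remaining cell in column 5 is (3,5) = 360 − 321 = 39.
The remaining cell in row 3 is (3,2) = 360 − 297 = 63.
Row 4 needs 360; the known cells sum to 318, so (4,3) = 42.
The remaining cell in column 2 is (2,2) = 360 − 273 = 87.
Column 3 must total 360; the given cells sum to 306, so (2,3) = 54.

54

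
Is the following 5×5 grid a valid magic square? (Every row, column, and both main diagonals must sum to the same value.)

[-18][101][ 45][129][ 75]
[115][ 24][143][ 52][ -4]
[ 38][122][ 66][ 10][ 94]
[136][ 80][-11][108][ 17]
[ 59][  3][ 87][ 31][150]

No — column 5 sums to 332 but main diagonal sums to 330.

Row 1: -18 + 101 + 45 + 129 + 75 = 332.
Row 2: 115 + 24 + 143 + 52 + (-4) = 330.
Row 3: 38 + 122 + 66 + 10 + 94 = 330.
Row 4: 136 + 80 + (-11) + 108 + 17 = 330.
Row 5: 59 + 3 + 87 + 31 + 150 = 330.
Column 1: -18 + 115 + 38 + 136 + 59 = 330.
Column 2: 101 + 24 + 122 + 80 + 3 = 330.
Column 3: 45 + 143 + 66 + (-11) + 87 = 330.
Column 4: 129 + 52 + 10 + 108 + 31 = 330.
Column 5: 75 + (-4) + 94 + 17 + 150 = 332.
Main diagonal: -18 + 24 + 66 + 108 + 150 = 330.
Anti-diagonal: 75 + 52 + 66 + 80 + 59 = 332.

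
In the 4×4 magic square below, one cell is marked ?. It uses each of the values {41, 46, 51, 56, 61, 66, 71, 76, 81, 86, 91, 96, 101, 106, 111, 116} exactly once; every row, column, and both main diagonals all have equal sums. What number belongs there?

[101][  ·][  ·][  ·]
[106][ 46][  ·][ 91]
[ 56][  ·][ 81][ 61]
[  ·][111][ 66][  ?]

The 16 entries sum to 1256, so each line sums to 1256/4 = 314.
The remaining cell in row 2 is (2,3) = 314 − 243 = 71.
Row 3 must total 314; the given cells sum to 198, so (3,2) = 116.
The remaining cell in column 1 is (4,1) = 314 − 263 = 51.
Using column 2: 46 + 116 + 111 + ? → (1,2) = 314 − 273 = 41.
The remaining cell in column 3 is (1,3) = 314 − 218 = 96.
Main diagonal: 101 + 46 + 81 + ? = 314, so (4,4) = 86.

86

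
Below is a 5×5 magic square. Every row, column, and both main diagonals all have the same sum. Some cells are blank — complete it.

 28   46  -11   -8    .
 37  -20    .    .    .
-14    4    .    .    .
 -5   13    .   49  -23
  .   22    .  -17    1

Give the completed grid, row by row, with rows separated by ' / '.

28 46 -11 -8 10 / 37 -20 -2 16 34 / -14 4 7 25 43 / -5 13 31 49 -23 / 19 22 40 -17 1

Column 2 is already complete: 46 + -20 + 4 + 13 + 22 = 65, so that is the magic constant.
From row 1, 65 − (28 + 46 + (-11) + (-8)) gives (1,5) = 10.
From row 4, 65 − (-5 + 13 + 49 + (-23)) gives (4,3) = 31.
Column 1: 28 + 37 + (-14) + (-5) + ? = 65, so (5,1) = 19.
Main diagonal must total 65; the given cells sum to 58, so (3,3) = 7.
Anti-diagonal must total 65; the given cells sum to 49, so (2,4) = 16.
The remaining cell in row 5 is (5,3) = 65 − 25 = 40.
Using column 3: -11 + 7 + 31 + 40 + ? → (2,3) = 65 − 67 = -2.
Using column 4: -8 + 16 + 49 + (-17) + ? → (3,4) = 65 − 40 = 25.
From row 2, 65 − (37 + (-20) + (-2) + 16) gives (2,5) = 34.
Row 3 must total 65; the given cells sum to 22, so (3,5) = 43.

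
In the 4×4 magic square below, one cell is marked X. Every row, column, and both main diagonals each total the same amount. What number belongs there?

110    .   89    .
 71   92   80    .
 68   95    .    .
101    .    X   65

98

Column 1 is complete and sums to 350; that is the magic constant.
Row 2 must total 350; the given cells sum to 243, so (2,4) = 107.
From main diagonal, 350 − (110 + 92 + 65) gives (3,3) = 83.
Anti-diagonal needs 350; the known cells sum to 276, so (1,4) = 74.
Row 1 must total 350; the given cells sum to 273, so (1,2) = 77.
From row 3, 350 − (68 + 95 + 83) gives (3,4) = 104.
Column 2: 77 + 92 + 95 + ? = 350, so (4,2) = 86.
Column 3: 89 + 80 + 83 + ? = 350, so (4,3) = 98.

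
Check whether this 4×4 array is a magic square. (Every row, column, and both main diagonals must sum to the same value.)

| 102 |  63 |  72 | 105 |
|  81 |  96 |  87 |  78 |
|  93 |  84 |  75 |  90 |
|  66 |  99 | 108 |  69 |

Row 1: 102 + 63 + 72 + 105 = 342.
Row 2: 81 + 96 + 87 + 78 = 342.
Row 3: 93 + 84 + 75 + 90 = 342.
Row 4: 66 + 99 + 108 + 69 = 342.
Column 1: 102 + 81 + 93 + 66 = 342.
Column 2: 63 + 96 + 84 + 99 = 342.
Column 3: 72 + 87 + 75 + 108 = 342.
Column 4: 105 + 78 + 90 + 69 = 342.
Main diagonal: 102 + 96 + 75 + 69 = 342.
Anti-diagonal: 105 + 87 + 84 + 66 = 342.
All lines sum to 342.

Yes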